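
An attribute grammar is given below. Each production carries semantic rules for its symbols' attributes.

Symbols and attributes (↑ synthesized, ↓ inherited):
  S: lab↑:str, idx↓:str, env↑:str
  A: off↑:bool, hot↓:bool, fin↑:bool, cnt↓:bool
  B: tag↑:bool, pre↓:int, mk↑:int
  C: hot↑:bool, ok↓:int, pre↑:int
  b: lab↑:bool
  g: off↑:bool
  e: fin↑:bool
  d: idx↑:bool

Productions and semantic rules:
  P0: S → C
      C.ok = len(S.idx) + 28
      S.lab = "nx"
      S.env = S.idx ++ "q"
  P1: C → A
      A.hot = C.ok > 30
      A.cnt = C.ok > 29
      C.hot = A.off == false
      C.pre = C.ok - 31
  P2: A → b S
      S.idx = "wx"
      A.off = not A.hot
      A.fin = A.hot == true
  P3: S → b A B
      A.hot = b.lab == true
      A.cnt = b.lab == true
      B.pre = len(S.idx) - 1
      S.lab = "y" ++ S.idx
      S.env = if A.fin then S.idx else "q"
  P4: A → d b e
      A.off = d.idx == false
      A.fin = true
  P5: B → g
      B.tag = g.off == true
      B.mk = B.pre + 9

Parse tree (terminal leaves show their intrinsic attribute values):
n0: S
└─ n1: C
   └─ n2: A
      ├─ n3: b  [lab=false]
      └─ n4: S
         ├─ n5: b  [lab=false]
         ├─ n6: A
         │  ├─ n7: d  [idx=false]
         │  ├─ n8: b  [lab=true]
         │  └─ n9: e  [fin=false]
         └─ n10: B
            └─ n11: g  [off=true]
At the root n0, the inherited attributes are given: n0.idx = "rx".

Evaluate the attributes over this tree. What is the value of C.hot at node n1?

1. n0.idx = "rx"  [given at root]
2. n1.ok = 30  [len(S.idx) + 28]
3. n2.hot = false  [C.ok > 30]
4. n2.cnt = true  [C.ok > 29]
5. n3.lab = false  [terminal]
6. n4.idx = "wx"  ["wx"]
7. n5.lab = false  [terminal]
8. n6.hot = false  [b.lab == true]
9. n6.cnt = false  [b.lab == true]
10. n7.idx = false  [terminal]
11. n8.lab = true  [terminal]
12. n9.fin = false  [terminal]
13. n6.off = true  [d.idx == false]
14. n6.fin = true  [true]
15. n10.pre = 1  [len(S.idx) - 1]
16. n11.off = true  [terminal]
17. n10.tag = true  [g.off == true]
18. n10.mk = 10  [B.pre + 9]
19. n4.lab = "ywx"  ["y" ++ S.idx]
20. n4.env = "wx"  [if A.fin then S.idx else "q"]
21. n2.off = true  [not A.hot]
22. n2.fin = false  [A.hot == true]
23. n1.hot = false  [A.off == false]
24. n1.pre = -1  [C.ok - 31]
25. n0.lab = "nx"  ["nx"]
26. n0.env = "rxq"  [S.idx ++ "q"]

false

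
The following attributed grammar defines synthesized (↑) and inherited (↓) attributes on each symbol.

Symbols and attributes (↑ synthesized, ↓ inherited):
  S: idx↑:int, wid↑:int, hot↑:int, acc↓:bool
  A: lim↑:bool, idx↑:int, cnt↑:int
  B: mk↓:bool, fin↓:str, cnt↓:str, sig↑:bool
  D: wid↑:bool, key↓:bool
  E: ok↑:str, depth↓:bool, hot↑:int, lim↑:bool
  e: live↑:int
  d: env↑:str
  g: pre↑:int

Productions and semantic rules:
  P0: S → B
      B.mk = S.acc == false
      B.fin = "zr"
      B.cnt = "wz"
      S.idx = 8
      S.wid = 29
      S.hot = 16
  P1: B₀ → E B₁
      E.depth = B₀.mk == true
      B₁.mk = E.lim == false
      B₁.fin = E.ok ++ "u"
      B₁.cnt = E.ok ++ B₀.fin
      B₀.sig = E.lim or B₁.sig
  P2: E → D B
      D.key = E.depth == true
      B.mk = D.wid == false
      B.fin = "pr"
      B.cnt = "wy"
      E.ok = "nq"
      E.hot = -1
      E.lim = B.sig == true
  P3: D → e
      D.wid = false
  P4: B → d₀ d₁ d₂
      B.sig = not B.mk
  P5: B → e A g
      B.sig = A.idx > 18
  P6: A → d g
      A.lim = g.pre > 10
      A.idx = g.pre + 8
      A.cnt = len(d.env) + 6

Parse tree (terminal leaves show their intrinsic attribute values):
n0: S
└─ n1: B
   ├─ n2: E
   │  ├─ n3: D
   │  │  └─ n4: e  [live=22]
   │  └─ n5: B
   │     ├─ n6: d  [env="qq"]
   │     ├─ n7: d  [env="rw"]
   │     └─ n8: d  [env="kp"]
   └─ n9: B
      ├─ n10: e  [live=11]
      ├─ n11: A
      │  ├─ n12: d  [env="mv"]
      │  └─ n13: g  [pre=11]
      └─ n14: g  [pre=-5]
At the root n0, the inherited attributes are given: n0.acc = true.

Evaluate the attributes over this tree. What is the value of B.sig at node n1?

1. n0.acc = true  [given at root]
2. n1.mk = false  [S.acc == false]
3. n1.fin = "zr"  ["zr"]
4. n1.cnt = "wz"  ["wz"]
5. n2.depth = false  [B₀.mk == true]
6. n3.key = false  [E.depth == true]
7. n4.live = 22  [terminal]
8. n3.wid = false  [false]
9. n5.mk = true  [D.wid == false]
10. n5.fin = "pr"  ["pr"]
11. n5.cnt = "wy"  ["wy"]
12. n6.env = "qq"  [terminal]
13. n7.env = "rw"  [terminal]
14. n8.env = "kp"  [terminal]
15. n5.sig = false  [not B.mk]
16. n2.ok = "nq"  ["nq"]
17. n2.hot = -1  [-1]
18. n2.lim = false  [B.sig == true]
19. n9.mk = true  [E.lim == false]
20. n9.fin = "nqu"  [E.ok ++ "u"]
21. n9.cnt = "nqzr"  [E.ok ++ B₀.fin]
22. n10.live = 11  [terminal]
23. n12.env = "mv"  [terminal]
24. n13.pre = 11  [terminal]
25. n11.lim = true  [g.pre > 10]
26. n11.idx = 19  [g.pre + 8]
27. n11.cnt = 8  [len(d.env) + 6]
28. n14.pre = -5  [terminal]
29. n9.sig = true  [A.idx > 18]
30. n1.sig = true  [E.lim or B₁.sig]
31. n0.idx = 8  [8]
32. n0.wid = 29  [29]
33. n0.hot = 16  [16]

true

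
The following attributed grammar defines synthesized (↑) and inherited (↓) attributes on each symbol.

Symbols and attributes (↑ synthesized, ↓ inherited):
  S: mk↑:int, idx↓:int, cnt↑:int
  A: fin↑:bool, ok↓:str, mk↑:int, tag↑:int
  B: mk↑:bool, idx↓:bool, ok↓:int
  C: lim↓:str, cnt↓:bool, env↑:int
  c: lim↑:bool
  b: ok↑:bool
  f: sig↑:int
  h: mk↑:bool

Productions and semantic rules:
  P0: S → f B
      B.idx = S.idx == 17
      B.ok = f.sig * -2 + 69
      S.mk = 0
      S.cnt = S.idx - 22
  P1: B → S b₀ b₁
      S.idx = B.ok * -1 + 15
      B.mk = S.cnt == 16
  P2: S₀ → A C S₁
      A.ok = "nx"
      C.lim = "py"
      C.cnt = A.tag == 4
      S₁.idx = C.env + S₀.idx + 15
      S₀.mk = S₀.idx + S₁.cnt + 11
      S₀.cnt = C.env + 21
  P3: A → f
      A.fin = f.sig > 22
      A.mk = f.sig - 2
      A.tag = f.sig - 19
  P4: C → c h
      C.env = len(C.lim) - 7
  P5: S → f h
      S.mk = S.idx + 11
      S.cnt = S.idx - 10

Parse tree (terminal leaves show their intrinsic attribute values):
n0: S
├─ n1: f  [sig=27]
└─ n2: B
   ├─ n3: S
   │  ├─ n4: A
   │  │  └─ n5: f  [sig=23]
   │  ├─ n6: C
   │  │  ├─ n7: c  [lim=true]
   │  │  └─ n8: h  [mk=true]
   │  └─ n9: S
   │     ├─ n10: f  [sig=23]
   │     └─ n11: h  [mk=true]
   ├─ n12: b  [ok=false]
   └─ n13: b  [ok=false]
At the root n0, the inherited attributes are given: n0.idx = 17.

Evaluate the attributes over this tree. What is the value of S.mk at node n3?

11

1. n0.idx = 17  [given at root]
2. n1.sig = 27  [terminal]
3. n2.idx = true  [S.idx == 17]
4. n2.ok = 15  [f.sig * -2 + 69]
5. n3.idx = 0  [B.ok * -1 + 15]
6. n4.ok = "nx"  ["nx"]
7. n5.sig = 23  [terminal]
8. n4.fin = true  [f.sig > 22]
9. n4.mk = 21  [f.sig - 2]
10. n4.tag = 4  [f.sig - 19]
11. n6.lim = "py"  ["py"]
12. n6.cnt = true  [A.tag == 4]
13. n7.lim = true  [terminal]
14. n8.mk = true  [terminal]
15. n6.env = -5  [len(C.lim) - 7]
16. n9.idx = 10  [C.env + S₀.idx + 15]
17. n10.sig = 23  [terminal]
18. n11.mk = true  [terminal]
19. n9.mk = 21  [S.idx + 11]
20. n9.cnt = 0  [S.idx - 10]
21. n3.mk = 11  [S₀.idx + S₁.cnt + 11]
22. n3.cnt = 16  [C.env + 21]
23. n12.ok = false  [terminal]
24. n13.ok = false  [terminal]
25. n2.mk = true  [S.cnt == 16]
26. n0.mk = 0  [0]
27. n0.cnt = -5  [S.idx - 22]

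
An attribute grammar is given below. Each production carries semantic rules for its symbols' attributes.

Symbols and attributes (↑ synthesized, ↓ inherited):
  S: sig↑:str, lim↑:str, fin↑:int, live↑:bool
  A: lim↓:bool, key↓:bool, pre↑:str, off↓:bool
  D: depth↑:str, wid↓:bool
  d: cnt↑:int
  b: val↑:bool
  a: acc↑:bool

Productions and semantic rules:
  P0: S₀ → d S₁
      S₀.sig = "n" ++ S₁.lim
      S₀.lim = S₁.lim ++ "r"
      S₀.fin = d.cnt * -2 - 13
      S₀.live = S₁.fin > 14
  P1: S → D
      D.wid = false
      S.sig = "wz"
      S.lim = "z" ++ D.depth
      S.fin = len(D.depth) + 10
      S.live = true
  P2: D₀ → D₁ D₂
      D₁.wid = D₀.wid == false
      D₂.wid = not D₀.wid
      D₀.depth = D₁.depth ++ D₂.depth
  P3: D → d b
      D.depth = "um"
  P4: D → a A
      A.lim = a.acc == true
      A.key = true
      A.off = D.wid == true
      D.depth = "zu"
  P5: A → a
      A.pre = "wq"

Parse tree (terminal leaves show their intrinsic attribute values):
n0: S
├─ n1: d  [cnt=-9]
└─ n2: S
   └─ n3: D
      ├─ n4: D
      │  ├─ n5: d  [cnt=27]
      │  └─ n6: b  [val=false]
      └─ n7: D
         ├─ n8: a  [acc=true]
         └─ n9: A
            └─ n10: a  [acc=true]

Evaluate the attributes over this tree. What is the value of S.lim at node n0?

1. n1.cnt = -9  [terminal]
2. n3.wid = false  [false]
3. n4.wid = true  [D₀.wid == false]
4. n5.cnt = 27  [terminal]
5. n6.val = false  [terminal]
6. n4.depth = "um"  ["um"]
7. n7.wid = true  [not D₀.wid]
8. n8.acc = true  [terminal]
9. n9.lim = true  [a.acc == true]
10. n9.key = true  [true]
11. n9.off = true  [D.wid == true]
12. n10.acc = true  [terminal]
13. n9.pre = "wq"  ["wq"]
14. n7.depth = "zu"  ["zu"]
15. n3.depth = "umzu"  [D₁.depth ++ D₂.depth]
16. n2.sig = "wz"  ["wz"]
17. n2.lim = "zumzu"  ["z" ++ D.depth]
18. n2.fin = 14  [len(D.depth) + 10]
19. n2.live = true  [true]
20. n0.sig = "nzumzu"  ["n" ++ S₁.lim]
21. n0.lim = "zumzur"  [S₁.lim ++ "r"]
22. n0.fin = 5  [d.cnt * -2 - 13]
23. n0.live = false  [S₁.fin > 14]

"zumzur"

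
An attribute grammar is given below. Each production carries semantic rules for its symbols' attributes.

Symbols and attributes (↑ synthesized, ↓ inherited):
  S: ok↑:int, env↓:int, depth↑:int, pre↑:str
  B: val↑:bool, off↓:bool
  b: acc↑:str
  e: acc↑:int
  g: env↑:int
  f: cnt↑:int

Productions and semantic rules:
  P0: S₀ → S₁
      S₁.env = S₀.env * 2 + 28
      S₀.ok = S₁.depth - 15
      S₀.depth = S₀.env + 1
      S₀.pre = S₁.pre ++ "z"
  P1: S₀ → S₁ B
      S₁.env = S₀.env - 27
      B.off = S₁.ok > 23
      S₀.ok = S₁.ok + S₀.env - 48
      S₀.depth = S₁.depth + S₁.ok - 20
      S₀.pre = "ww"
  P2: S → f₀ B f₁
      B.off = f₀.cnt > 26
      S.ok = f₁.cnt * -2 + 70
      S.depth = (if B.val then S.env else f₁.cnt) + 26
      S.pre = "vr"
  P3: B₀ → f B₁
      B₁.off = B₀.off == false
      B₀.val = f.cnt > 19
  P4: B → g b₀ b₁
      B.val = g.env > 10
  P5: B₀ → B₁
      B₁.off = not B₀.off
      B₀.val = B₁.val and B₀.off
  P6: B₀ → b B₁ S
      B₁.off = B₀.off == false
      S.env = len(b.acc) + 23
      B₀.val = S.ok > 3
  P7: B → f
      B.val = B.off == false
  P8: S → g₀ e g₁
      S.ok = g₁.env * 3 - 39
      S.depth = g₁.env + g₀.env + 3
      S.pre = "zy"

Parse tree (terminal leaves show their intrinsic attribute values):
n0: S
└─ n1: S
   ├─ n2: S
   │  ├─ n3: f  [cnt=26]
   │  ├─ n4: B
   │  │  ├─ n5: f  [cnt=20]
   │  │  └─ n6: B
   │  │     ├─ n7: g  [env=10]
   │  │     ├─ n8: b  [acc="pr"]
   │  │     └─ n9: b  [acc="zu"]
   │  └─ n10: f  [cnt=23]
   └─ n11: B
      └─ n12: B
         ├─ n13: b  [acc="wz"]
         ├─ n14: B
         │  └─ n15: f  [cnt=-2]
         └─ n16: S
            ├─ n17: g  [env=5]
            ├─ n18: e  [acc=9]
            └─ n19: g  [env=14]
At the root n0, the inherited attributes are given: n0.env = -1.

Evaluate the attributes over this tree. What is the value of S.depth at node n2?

1. n0.env = -1  [given at root]
2. n1.env = 26  [S₀.env * 2 + 28]
3. n2.env = -1  [S₀.env - 27]
4. n3.cnt = 26  [terminal]
5. n4.off = false  [f₀.cnt > 26]
6. n5.cnt = 20  [terminal]
7. n6.off = true  [B₀.off == false]
8. n7.env = 10  [terminal]
9. n8.acc = "pr"  [terminal]
10. n9.acc = "zu"  [terminal]
11. n6.val = false  [g.env > 10]
12. n4.val = true  [f.cnt > 19]
13. n10.cnt = 23  [terminal]
14. n2.ok = 24  [f₁.cnt * -2 + 70]
15. n2.depth = 25  [(if B.val then S.env else f₁.cnt) + 26]
16. n2.pre = "vr"  ["vr"]
17. n11.off = true  [S₁.ok > 23]
18. n12.off = false  [not B₀.off]
19. n13.acc = "wz"  [terminal]
20. n14.off = true  [B₀.off == false]
21. n15.cnt = -2  [terminal]
22. n14.val = false  [B.off == false]
23. n16.env = 25  [len(b.acc) + 23]
24. n17.env = 5  [terminal]
25. n18.acc = 9  [terminal]
26. n19.env = 14  [terminal]
27. n16.ok = 3  [g₁.env * 3 - 39]
28. n16.depth = 22  [g₁.env + g₀.env + 3]
29. n16.pre = "zy"  ["zy"]
30. n12.val = false  [S.ok > 3]
31. n11.val = false  [B₁.val and B₀.off]
32. n1.ok = 2  [S₁.ok + S₀.env - 48]
33. n1.depth = 29  [S₁.depth + S₁.ok - 20]
34. n1.pre = "ww"  ["ww"]
35. n0.ok = 14  [S₁.depth - 15]
36. n0.depth = 0  [S₀.env + 1]
37. n0.pre = "wwz"  [S₁.pre ++ "z"]

25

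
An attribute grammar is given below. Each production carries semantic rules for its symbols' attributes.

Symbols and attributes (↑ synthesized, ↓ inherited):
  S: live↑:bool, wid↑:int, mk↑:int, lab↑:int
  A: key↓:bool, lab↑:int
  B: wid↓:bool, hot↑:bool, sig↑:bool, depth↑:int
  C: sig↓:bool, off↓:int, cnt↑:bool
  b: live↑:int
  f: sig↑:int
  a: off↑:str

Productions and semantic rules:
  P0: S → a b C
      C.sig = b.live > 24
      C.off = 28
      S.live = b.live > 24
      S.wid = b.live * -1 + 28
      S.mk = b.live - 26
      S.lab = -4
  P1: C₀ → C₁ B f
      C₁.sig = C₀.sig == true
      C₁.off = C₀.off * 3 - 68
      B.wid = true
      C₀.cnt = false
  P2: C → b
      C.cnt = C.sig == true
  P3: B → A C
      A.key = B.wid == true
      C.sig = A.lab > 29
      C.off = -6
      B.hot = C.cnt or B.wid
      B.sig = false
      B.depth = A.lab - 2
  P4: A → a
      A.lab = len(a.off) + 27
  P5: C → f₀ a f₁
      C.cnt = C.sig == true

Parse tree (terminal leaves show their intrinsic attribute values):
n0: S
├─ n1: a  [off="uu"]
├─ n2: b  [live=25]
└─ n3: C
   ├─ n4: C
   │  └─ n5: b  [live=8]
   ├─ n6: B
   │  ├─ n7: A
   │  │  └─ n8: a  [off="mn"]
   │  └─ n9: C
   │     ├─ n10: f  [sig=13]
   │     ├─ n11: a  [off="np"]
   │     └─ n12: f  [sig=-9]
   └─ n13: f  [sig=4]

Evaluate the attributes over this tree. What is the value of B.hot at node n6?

1. n1.off = "uu"  [terminal]
2. n2.live = 25  [terminal]
3. n3.sig = true  [b.live > 24]
4. n3.off = 28  [28]
5. n4.sig = true  [C₀.sig == true]
6. n4.off = 16  [C₀.off * 3 - 68]
7. n5.live = 8  [terminal]
8. n4.cnt = true  [C.sig == true]
9. n6.wid = true  [true]
10. n7.key = true  [B.wid == true]
11. n8.off = "mn"  [terminal]
12. n7.lab = 29  [len(a.off) + 27]
13. n9.sig = false  [A.lab > 29]
14. n9.off = -6  [-6]
15. n10.sig = 13  [terminal]
16. n11.off = "np"  [terminal]
17. n12.sig = -9  [terminal]
18. n9.cnt = false  [C.sig == true]
19. n6.hot = true  [C.cnt or B.wid]
20. n6.sig = false  [false]
21. n6.depth = 27  [A.lab - 2]
22. n13.sig = 4  [terminal]
23. n3.cnt = false  [false]
24. n0.live = true  [b.live > 24]
25. n0.wid = 3  [b.live * -1 + 28]
26. n0.mk = -1  [b.live - 26]
27. n0.lab = -4  [-4]

true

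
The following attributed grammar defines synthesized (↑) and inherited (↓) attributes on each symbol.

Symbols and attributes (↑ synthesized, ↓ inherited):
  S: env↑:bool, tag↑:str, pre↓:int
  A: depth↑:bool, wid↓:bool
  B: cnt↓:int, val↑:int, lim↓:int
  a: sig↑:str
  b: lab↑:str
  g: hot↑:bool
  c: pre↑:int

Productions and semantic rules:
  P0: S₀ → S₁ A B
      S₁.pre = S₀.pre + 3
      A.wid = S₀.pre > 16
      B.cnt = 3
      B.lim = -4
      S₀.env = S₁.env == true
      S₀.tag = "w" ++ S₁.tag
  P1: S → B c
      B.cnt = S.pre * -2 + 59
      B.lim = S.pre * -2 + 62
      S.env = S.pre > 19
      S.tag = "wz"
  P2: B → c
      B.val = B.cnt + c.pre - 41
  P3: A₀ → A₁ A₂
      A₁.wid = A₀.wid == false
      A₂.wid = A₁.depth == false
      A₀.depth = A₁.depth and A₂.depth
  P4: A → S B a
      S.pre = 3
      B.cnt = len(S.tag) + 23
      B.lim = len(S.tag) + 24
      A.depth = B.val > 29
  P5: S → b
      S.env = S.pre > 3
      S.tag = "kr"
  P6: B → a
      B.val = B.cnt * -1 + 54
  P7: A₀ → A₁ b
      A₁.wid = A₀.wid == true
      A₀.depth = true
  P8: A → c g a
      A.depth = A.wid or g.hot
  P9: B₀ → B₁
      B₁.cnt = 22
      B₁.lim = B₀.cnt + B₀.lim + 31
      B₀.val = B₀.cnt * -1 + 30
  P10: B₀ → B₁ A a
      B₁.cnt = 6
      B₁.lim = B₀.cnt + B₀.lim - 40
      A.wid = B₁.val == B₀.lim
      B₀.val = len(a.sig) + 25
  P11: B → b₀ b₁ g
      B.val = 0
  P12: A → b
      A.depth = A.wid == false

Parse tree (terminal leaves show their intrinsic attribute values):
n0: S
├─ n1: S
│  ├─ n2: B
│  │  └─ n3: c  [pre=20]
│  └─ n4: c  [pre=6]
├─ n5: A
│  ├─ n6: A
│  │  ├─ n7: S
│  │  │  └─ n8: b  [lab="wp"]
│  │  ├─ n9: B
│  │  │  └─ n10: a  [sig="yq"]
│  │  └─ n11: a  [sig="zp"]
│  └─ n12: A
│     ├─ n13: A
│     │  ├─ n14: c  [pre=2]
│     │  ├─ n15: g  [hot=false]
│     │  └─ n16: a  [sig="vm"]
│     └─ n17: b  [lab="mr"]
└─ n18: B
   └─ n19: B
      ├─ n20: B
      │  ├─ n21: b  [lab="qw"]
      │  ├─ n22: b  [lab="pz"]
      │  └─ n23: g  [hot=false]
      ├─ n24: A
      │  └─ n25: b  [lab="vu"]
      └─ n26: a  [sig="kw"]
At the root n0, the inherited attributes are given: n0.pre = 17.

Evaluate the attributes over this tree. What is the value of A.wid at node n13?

1. n0.pre = 17  [given at root]
2. n1.pre = 20  [S₀.pre + 3]
3. n2.cnt = 19  [S.pre * -2 + 59]
4. n2.lim = 22  [S.pre * -2 + 62]
5. n3.pre = 20  [terminal]
6. n2.val = -2  [B.cnt + c.pre - 41]
7. n4.pre = 6  [terminal]
8. n1.env = true  [S.pre > 19]
9. n1.tag = "wz"  ["wz"]
10. n5.wid = true  [S₀.pre > 16]
11. n6.wid = false  [A₀.wid == false]
12. n7.pre = 3  [3]
13. n8.lab = "wp"  [terminal]
14. n7.env = false  [S.pre > 3]
15. n7.tag = "kr"  ["kr"]
16. n9.cnt = 25  [len(S.tag) + 23]
17. n9.lim = 26  [len(S.tag) + 24]
18. n10.sig = "yq"  [terminal]
19. n9.val = 29  [B.cnt * -1 + 54]
20. n11.sig = "zp"  [terminal]
21. n6.depth = false  [B.val > 29]
22. n12.wid = true  [A₁.depth == false]
23. n13.wid = true  [A₀.wid == true]
24. n14.pre = 2  [terminal]
25. n15.hot = false  [terminal]
26. n16.sig = "vm"  [terminal]
27. n13.depth = true  [A.wid or g.hot]
28. n17.lab = "mr"  [terminal]
29. n12.depth = true  [true]
30. n5.depth = false  [A₁.depth and A₂.depth]
31. n18.cnt = 3  [3]
32. n18.lim = -4  [-4]
33. n19.cnt = 22  [22]
34. n19.lim = 30  [B₀.cnt + B₀.lim + 31]
35. n20.cnt = 6  [6]
36. n20.lim = 12  [B₀.cnt + B₀.lim - 40]
37. n21.lab = "qw"  [terminal]
38. n22.lab = "pz"  [terminal]
39. n23.hot = false  [terminal]
40. n20.val = 0  [0]
41. n24.wid = false  [B₁.val == B₀.lim]
42. n25.lab = "vu"  [terminal]
43. n24.depth = true  [A.wid == false]
44. n26.sig = "kw"  [terminal]
45. n19.val = 27  [len(a.sig) + 25]
46. n18.val = 27  [B₀.cnt * -1 + 30]
47. n0.env = true  [S₁.env == true]
48. n0.tag = "wwz"  ["w" ++ S₁.tag]

true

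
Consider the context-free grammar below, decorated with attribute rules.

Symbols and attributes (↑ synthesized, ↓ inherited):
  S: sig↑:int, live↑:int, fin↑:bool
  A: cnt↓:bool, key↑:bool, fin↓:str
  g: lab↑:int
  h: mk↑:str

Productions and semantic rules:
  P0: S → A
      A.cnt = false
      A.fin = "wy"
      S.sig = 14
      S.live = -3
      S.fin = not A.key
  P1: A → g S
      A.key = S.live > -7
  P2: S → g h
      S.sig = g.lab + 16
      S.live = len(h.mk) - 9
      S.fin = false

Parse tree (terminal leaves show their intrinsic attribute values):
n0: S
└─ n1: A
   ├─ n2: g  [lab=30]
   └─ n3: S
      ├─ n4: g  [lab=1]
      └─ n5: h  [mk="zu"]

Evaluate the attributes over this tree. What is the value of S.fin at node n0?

true

1. n1.cnt = false  [false]
2. n1.fin = "wy"  ["wy"]
3. n2.lab = 30  [terminal]
4. n4.lab = 1  [terminal]
5. n5.mk = "zu"  [terminal]
6. n3.sig = 17  [g.lab + 16]
7. n3.live = -7  [len(h.mk) - 9]
8. n3.fin = false  [false]
9. n1.key = false  [S.live > -7]
10. n0.sig = 14  [14]
11. n0.live = -3  [-3]
12. n0.fin = true  [not A.key]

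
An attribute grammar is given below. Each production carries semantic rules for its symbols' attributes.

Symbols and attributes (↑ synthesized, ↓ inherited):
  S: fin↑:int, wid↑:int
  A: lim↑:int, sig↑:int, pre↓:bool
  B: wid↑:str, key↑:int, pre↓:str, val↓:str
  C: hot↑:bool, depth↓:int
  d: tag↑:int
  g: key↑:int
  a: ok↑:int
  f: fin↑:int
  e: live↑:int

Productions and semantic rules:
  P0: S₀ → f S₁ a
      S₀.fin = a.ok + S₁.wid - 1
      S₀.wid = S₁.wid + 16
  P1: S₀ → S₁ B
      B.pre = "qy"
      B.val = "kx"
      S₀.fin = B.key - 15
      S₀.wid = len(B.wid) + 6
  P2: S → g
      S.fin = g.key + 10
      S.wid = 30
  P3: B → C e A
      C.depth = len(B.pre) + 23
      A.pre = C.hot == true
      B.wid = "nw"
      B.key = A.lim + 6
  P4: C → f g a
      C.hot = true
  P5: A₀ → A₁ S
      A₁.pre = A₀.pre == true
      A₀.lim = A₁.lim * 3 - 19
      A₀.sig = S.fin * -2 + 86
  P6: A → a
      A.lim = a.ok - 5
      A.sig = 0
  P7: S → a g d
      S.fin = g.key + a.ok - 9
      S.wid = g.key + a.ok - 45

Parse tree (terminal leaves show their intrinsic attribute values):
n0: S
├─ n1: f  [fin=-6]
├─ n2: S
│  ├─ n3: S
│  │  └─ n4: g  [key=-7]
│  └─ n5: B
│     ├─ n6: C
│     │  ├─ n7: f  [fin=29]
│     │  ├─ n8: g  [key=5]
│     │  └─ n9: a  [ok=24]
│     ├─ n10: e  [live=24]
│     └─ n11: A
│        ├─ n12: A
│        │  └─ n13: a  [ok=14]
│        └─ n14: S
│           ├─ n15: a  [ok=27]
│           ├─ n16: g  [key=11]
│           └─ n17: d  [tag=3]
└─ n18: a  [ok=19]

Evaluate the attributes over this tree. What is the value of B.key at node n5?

14

1. n1.fin = -6  [terminal]
2. n4.key = -7  [terminal]
3. n3.fin = 3  [g.key + 10]
4. n3.wid = 30  [30]
5. n5.pre = "qy"  ["qy"]
6. n5.val = "kx"  ["kx"]
7. n6.depth = 25  [len(B.pre) + 23]
8. n7.fin = 29  [terminal]
9. n8.key = 5  [terminal]
10. n9.ok = 24  [terminal]
11. n6.hot = true  [true]
12. n10.live = 24  [terminal]
13. n11.pre = true  [C.hot == true]
14. n12.pre = true  [A₀.pre == true]
15. n13.ok = 14  [terminal]
16. n12.lim = 9  [a.ok - 5]
17. n12.sig = 0  [0]
18. n15.ok = 27  [terminal]
19. n16.key = 11  [terminal]
20. n17.tag = 3  [terminal]
21. n14.fin = 29  [g.key + a.ok - 9]
22. n14.wid = -7  [g.key + a.ok - 45]
23. n11.lim = 8  [A₁.lim * 3 - 19]
24. n11.sig = 28  [S.fin * -2 + 86]
25. n5.wid = "nw"  ["nw"]
26. n5.key = 14  [A.lim + 6]
27. n2.fin = -1  [B.key - 15]
28. n2.wid = 8  [len(B.wid) + 6]
29. n18.ok = 19  [terminal]
30. n0.fin = 26  [a.ok + S₁.wid - 1]
31. n0.wid = 24  [S₁.wid + 16]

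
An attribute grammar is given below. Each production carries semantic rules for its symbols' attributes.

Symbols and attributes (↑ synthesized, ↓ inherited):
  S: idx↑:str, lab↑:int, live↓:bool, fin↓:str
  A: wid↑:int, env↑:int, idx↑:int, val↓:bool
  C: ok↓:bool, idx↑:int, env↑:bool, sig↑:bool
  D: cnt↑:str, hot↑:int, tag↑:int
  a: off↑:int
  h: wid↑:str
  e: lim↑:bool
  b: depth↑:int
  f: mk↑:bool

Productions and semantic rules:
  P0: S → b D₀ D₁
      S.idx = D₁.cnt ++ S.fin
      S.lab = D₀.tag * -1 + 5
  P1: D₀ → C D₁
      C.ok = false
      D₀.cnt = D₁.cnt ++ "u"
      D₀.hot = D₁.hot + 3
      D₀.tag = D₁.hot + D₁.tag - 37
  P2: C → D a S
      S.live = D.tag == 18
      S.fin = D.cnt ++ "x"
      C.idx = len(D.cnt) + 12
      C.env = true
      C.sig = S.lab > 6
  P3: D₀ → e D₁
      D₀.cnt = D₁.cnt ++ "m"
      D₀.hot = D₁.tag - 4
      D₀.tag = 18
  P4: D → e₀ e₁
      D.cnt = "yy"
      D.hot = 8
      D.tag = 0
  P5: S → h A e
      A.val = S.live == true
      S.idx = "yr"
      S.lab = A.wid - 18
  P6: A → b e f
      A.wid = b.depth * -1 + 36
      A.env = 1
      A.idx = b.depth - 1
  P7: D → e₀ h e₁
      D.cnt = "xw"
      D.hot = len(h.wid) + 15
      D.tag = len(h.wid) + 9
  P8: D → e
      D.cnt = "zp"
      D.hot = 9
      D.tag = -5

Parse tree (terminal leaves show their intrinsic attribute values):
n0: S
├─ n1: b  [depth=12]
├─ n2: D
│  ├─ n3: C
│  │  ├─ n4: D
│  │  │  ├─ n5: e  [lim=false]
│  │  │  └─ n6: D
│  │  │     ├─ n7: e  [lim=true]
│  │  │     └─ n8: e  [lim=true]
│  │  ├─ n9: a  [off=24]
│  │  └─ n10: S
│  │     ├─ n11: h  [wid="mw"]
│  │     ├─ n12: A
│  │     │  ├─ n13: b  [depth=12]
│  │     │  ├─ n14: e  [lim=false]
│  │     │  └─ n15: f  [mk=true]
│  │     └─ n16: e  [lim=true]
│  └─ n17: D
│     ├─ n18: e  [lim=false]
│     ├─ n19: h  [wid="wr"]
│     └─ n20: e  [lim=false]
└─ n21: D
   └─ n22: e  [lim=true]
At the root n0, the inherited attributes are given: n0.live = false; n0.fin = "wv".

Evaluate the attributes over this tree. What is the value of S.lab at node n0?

1. n0.live = false  [given at root]
2. n0.fin = "wv"  [given at root]
3. n1.depth = 12  [terminal]
4. n3.ok = false  [false]
5. n5.lim = false  [terminal]
6. n7.lim = true  [terminal]
7. n8.lim = true  [terminal]
8. n6.cnt = "yy"  ["yy"]
9. n6.hot = 8  [8]
10. n6.tag = 0  [0]
11. n4.cnt = "yym"  [D₁.cnt ++ "m"]
12. n4.hot = -4  [D₁.tag - 4]
13. n4.tag = 18  [18]
14. n9.off = 24  [terminal]
15. n10.live = true  [D.tag == 18]
16. n10.fin = "yymx"  [D.cnt ++ "x"]
17. n11.wid = "mw"  [terminal]
18. n12.val = true  [S.live == true]
19. n13.depth = 12  [terminal]
20. n14.lim = false  [terminal]
21. n15.mk = true  [terminal]
22. n12.wid = 24  [b.depth * -1 + 36]
23. n12.env = 1  [1]
24. n12.idx = 11  [b.depth - 1]
25. n16.lim = true  [terminal]
26. n10.idx = "yr"  ["yr"]
27. n10.lab = 6  [A.wid - 18]
28. n3.idx = 15  [len(D.cnt) + 12]
29. n3.env = true  [true]
30. n3.sig = false  [S.lab > 6]
31. n18.lim = false  [terminal]
32. n19.wid = "wr"  [terminal]
33. n20.lim = false  [terminal]
34. n17.cnt = "xw"  ["xw"]
35. n17.hot = 17  [len(h.wid) + 15]
36. n17.tag = 11  [len(h.wid) + 9]
37. n2.cnt = "xwu"  [D₁.cnt ++ "u"]
38. n2.hot = 20  [D₁.hot + 3]
39. n2.tag = -9  [D₁.hot + D₁.tag - 37]
40. n22.lim = true  [terminal]
41. n21.cnt = "zp"  ["zp"]
42. n21.hot = 9  [9]
43. n21.tag = -5  [-5]
44. n0.idx = "zpwv"  [D₁.cnt ++ S.fin]
45. n0.lab = 14  [D₀.tag * -1 + 5]

14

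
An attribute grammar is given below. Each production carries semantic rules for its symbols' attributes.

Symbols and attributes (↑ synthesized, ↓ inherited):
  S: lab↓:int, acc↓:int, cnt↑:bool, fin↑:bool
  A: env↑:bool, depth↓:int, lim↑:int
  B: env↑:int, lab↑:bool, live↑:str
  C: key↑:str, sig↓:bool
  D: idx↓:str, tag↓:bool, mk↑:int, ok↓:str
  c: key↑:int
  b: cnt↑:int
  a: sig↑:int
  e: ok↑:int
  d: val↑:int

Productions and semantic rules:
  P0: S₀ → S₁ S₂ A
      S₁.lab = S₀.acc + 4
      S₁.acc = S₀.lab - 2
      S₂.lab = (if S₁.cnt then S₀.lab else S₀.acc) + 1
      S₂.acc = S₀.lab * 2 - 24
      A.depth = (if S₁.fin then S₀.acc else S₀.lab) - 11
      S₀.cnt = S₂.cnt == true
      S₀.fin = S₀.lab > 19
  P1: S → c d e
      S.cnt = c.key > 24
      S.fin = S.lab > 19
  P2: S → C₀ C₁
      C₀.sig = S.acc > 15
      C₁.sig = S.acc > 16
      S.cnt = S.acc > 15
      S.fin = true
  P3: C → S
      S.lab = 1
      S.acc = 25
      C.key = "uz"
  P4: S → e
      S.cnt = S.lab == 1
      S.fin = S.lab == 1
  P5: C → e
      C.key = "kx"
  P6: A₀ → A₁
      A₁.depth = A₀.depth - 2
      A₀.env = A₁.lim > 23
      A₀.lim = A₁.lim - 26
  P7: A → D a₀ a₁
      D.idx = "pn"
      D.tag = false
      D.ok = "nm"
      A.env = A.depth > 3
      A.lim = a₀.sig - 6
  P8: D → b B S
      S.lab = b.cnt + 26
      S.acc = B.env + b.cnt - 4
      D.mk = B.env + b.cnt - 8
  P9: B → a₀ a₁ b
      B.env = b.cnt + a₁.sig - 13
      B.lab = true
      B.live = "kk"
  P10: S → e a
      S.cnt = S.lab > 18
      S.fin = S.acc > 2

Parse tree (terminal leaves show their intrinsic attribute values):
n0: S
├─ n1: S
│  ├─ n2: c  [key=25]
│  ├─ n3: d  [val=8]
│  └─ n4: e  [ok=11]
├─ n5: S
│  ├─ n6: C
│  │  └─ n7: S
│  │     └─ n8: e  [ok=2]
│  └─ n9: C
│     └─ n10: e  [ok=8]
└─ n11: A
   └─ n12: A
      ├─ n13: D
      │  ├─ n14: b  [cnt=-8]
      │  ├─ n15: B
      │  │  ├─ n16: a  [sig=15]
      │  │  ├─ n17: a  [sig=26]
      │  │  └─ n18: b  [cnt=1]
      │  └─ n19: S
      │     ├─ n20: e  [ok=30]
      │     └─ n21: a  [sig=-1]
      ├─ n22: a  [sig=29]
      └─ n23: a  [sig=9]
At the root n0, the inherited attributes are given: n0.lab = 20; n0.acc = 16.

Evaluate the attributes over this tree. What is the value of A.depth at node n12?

1. n0.lab = 20  [given at root]
2. n0.acc = 16  [given at root]
3. n1.lab = 20  [S₀.acc + 4]
4. n1.acc = 18  [S₀.lab - 2]
5. n2.key = 25  [terminal]
6. n3.val = 8  [terminal]
7. n4.ok = 11  [terminal]
8. n1.cnt = true  [c.key > 24]
9. n1.fin = true  [S.lab > 19]
10. n5.lab = 21  [(if S₁.cnt then S₀.lab else S₀.acc) + 1]
11. n5.acc = 16  [S₀.lab * 2 - 24]
12. n6.sig = true  [S.acc > 15]
13. n7.lab = 1  [1]
14. n7.acc = 25  [25]
15. n8.ok = 2  [terminal]
16. n7.cnt = true  [S.lab == 1]
17. n7.fin = true  [S.lab == 1]
18. n6.key = "uz"  ["uz"]
19. n9.sig = false  [S.acc > 16]
20. n10.ok = 8  [terminal]
21. n9.key = "kx"  ["kx"]
22. n5.cnt = true  [S.acc > 15]
23. n5.fin = true  [true]
24. n11.depth = 5  [(if S₁.fin then S₀.acc else S₀.lab) - 11]
25. n12.depth = 3  [A₀.depth - 2]
26. n13.idx = "pn"  ["pn"]
27. n13.tag = false  [false]
28. n13.ok = "nm"  ["nm"]
29. n14.cnt = -8  [terminal]
30. n16.sig = 15  [terminal]
31. n17.sig = 26  [terminal]
32. n18.cnt = 1  [terminal]
33. n15.env = 14  [b.cnt + a₁.sig - 13]
34. n15.lab = true  [true]
35. n15.live = "kk"  ["kk"]
36. n19.lab = 18  [b.cnt + 26]
37. n19.acc = 2  [B.env + b.cnt - 4]
38. n20.ok = 30  [terminal]
39. n21.sig = -1  [terminal]
40. n19.cnt = false  [S.lab > 18]
41. n19.fin = false  [S.acc > 2]
42. n13.mk = -2  [B.env + b.cnt - 8]
43. n22.sig = 29  [terminal]
44. n23.sig = 9  [terminal]
45. n12.env = false  [A.depth > 3]
46. n12.lim = 23  [a₀.sig - 6]
47. n11.env = false  [A₁.lim > 23]
48. n11.lim = -3  [A₁.lim - 26]
49. n0.cnt = true  [S₂.cnt == true]
50. n0.fin = true  [S₀.lab > 19]

3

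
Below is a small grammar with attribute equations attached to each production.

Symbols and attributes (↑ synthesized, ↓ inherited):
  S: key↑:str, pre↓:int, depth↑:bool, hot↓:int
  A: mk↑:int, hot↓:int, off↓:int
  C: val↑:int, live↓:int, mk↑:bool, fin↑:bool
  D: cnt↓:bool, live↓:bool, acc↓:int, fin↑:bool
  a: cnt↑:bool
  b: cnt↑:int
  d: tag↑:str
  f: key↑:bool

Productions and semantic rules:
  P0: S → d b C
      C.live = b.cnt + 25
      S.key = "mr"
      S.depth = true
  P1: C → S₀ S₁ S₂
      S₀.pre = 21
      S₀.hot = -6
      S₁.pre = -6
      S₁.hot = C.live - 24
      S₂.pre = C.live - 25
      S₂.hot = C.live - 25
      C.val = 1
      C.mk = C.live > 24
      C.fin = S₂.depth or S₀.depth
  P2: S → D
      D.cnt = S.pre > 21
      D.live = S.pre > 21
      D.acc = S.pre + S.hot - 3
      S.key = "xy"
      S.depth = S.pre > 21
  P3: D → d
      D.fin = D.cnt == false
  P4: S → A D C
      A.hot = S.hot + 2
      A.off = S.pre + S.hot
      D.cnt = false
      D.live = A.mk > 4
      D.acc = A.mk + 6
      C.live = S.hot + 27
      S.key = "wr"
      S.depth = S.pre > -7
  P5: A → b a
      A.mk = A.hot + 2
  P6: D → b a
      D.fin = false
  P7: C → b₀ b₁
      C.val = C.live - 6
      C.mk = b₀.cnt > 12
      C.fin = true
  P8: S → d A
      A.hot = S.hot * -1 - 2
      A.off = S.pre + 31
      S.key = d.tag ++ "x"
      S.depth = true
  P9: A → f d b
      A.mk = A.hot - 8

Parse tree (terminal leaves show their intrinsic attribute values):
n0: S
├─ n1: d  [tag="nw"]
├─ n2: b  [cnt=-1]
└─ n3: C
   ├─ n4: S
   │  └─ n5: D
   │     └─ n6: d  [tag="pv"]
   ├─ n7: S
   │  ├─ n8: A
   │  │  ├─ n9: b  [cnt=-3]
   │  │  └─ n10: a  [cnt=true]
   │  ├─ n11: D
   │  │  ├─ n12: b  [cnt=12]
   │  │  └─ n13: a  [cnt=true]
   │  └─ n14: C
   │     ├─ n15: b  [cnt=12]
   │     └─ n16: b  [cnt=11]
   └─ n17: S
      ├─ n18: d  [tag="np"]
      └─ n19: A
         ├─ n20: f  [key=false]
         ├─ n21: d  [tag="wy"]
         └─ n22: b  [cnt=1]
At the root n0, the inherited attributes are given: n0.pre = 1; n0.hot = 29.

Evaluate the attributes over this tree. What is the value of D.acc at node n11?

1. n0.pre = 1  [given at root]
2. n0.hot = 29  [given at root]
3. n1.tag = "nw"  [terminal]
4. n2.cnt = -1  [terminal]
5. n3.live = 24  [b.cnt + 25]
6. n4.pre = 21  [21]
7. n4.hot = -6  [-6]
8. n5.cnt = false  [S.pre > 21]
9. n5.live = false  [S.pre > 21]
10. n5.acc = 12  [S.pre + S.hot - 3]
11. n6.tag = "pv"  [terminal]
12. n5.fin = true  [D.cnt == false]
13. n4.key = "xy"  ["xy"]
14. n4.depth = false  [S.pre > 21]
15. n7.pre = -6  [-6]
16. n7.hot = 0  [C.live - 24]
17. n8.hot = 2  [S.hot + 2]
18. n8.off = -6  [S.pre + S.hot]
19. n9.cnt = -3  [terminal]
20. n10.cnt = true  [terminal]
21. n8.mk = 4  [A.hot + 2]
22. n11.cnt = false  [false]
23. n11.live = false  [A.mk > 4]
24. n11.acc = 10  [A.mk + 6]
25. n12.cnt = 12  [terminal]
26. n13.cnt = true  [terminal]
27. n11.fin = false  [false]
28. n14.live = 27  [S.hot + 27]
29. n15.cnt = 12  [terminal]
30. n16.cnt = 11  [terminal]
31. n14.val = 21  [C.live - 6]
32. n14.mk = false  [b₀.cnt > 12]
33. n14.fin = true  [true]
34. n7.key = "wr"  ["wr"]
35. n7.depth = true  [S.pre > -7]
36. n17.pre = -1  [C.live - 25]
37. n17.hot = -1  [C.live - 25]
38. n18.tag = "np"  [terminal]
39. n19.hot = -1  [S.hot * -1 - 2]
40. n19.off = 30  [S.pre + 31]
41. n20.key = false  [terminal]
42. n21.tag = "wy"  [terminal]
43. n22.cnt = 1  [terminal]
44. n19.mk = -9  [A.hot - 8]
45. n17.key = "npx"  [d.tag ++ "x"]
46. n17.depth = true  [true]
47. n3.val = 1  [1]
48. n3.mk = false  [C.live > 24]
49. n3.fin = true  [S₂.depth or S₀.depth]
50. n0.key = "mr"  ["mr"]
51. n0.depth = true  [true]

10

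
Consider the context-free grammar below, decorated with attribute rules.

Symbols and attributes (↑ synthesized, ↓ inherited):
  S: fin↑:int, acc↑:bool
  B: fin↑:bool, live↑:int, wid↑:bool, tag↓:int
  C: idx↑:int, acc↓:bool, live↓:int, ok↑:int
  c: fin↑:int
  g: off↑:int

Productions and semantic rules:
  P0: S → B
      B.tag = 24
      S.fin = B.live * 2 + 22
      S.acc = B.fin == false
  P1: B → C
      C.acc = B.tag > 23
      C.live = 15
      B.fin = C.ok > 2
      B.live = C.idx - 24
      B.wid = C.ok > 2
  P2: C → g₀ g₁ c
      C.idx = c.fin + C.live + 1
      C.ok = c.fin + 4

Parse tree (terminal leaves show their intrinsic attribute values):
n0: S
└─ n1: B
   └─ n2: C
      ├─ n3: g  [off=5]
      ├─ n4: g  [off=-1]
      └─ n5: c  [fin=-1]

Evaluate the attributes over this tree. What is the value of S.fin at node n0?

4

1. n1.tag = 24  [24]
2. n2.acc = true  [B.tag > 23]
3. n2.live = 15  [15]
4. n3.off = 5  [terminal]
5. n4.off = -1  [terminal]
6. n5.fin = -1  [terminal]
7. n2.idx = 15  [c.fin + C.live + 1]
8. n2.ok = 3  [c.fin + 4]
9. n1.fin = true  [C.ok > 2]
10. n1.live = -9  [C.idx - 24]
11. n1.wid = true  [C.ok > 2]
12. n0.fin = 4  [B.live * 2 + 22]
13. n0.acc = false  [B.fin == false]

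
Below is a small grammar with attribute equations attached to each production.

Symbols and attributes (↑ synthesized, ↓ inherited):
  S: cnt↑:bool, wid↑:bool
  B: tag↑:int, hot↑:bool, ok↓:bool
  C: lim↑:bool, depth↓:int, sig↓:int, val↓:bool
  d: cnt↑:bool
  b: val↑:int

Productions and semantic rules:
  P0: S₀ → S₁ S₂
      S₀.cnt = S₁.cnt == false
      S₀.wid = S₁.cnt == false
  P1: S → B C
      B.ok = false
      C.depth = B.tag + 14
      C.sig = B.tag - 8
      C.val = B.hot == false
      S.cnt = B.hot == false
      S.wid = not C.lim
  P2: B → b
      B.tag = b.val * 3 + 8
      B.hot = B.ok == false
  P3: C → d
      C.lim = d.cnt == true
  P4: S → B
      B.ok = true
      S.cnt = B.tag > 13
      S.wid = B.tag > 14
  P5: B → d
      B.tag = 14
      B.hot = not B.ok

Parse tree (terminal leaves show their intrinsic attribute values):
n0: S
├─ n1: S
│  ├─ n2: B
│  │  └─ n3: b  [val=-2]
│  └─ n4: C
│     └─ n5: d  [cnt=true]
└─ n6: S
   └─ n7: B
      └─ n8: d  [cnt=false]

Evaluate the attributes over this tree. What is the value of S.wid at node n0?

true

1. n2.ok = false  [false]
2. n3.val = -2  [terminal]
3. n2.tag = 2  [b.val * 3 + 8]
4. n2.hot = true  [B.ok == false]
5. n4.depth = 16  [B.tag + 14]
6. n4.sig = -6  [B.tag - 8]
7. n4.val = false  [B.hot == false]
8. n5.cnt = true  [terminal]
9. n4.lim = true  [d.cnt == true]
10. n1.cnt = false  [B.hot == false]
11. n1.wid = false  [not C.lim]
12. n7.ok = true  [true]
13. n8.cnt = false  [terminal]
14. n7.tag = 14  [14]
15. n7.hot = false  [not B.ok]
16. n6.cnt = true  [B.tag > 13]
17. n6.wid = false  [B.tag > 14]
18. n0.cnt = true  [S₁.cnt == false]
19. n0.wid = true  [S₁.cnt == false]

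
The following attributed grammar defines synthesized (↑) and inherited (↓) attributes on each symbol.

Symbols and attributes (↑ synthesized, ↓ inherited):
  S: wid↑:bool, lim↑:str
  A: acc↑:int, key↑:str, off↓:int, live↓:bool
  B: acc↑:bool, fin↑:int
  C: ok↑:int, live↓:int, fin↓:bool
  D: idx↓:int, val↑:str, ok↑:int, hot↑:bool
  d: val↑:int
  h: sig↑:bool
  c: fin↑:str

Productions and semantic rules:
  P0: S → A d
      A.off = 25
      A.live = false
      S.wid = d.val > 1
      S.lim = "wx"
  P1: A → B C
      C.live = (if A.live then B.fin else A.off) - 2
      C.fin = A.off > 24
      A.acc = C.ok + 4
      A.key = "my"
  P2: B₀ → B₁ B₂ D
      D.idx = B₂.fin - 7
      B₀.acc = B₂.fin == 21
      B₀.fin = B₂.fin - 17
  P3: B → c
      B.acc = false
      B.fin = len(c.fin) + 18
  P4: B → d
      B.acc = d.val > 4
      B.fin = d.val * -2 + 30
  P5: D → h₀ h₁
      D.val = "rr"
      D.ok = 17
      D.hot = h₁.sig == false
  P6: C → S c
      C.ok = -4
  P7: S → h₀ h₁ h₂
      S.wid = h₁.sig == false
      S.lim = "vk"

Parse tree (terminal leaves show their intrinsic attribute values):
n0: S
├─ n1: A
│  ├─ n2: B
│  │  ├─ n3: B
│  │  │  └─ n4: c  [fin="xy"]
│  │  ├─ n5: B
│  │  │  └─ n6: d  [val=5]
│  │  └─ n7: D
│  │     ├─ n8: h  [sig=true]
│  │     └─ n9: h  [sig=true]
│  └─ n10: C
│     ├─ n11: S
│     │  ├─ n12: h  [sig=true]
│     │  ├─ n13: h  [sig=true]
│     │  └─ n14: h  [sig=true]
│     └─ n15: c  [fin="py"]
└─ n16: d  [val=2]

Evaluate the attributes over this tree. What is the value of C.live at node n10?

23

1. n1.off = 25  [25]
2. n1.live = false  [false]
3. n4.fin = "xy"  [terminal]
4. n3.acc = false  [false]
5. n3.fin = 20  [len(c.fin) + 18]
6. n6.val = 5  [terminal]
7. n5.acc = true  [d.val > 4]
8. n5.fin = 20  [d.val * -2 + 30]
9. n7.idx = 13  [B₂.fin - 7]
10. n8.sig = true  [terminal]
11. n9.sig = true  [terminal]
12. n7.val = "rr"  ["rr"]
13. n7.ok = 17  [17]
14. n7.hot = false  [h₁.sig == false]
15. n2.acc = false  [B₂.fin == 21]
16. n2.fin = 3  [B₂.fin - 17]
17. n10.live = 23  [(if A.live then B.fin else A.off) - 2]
18. n10.fin = true  [A.off > 24]
19. n12.sig = true  [terminal]
20. n13.sig = true  [terminal]
21. n14.sig = true  [terminal]
22. n11.wid = false  [h₁.sig == false]
23. n11.lim = "vk"  ["vk"]
24. n15.fin = "py"  [terminal]
25. n10.ok = -4  [-4]
26. n1.acc = 0  [C.ok + 4]
27. n1.key = "my"  ["my"]
28. n16.val = 2  [terminal]
29. n0.wid = true  [d.val > 1]
30. n0.lim = "wx"  ["wx"]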